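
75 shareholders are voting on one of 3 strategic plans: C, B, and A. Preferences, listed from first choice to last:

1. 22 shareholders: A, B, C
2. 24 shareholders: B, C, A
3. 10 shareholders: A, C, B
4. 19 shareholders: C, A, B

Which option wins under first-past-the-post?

A

First-place votes: C 19, B 24, A 32.
A has the most first-place votes.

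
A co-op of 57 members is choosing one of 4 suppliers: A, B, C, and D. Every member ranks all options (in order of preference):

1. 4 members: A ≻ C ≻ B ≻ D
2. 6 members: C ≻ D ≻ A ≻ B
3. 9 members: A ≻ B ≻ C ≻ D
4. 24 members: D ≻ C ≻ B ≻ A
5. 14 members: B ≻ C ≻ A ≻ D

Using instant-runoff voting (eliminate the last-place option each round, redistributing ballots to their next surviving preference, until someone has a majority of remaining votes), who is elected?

Round 1: A 13, B 14, C 6, D 24. Eliminate C.
Round 2: A 13, B 14, D 30. D has a majority.

D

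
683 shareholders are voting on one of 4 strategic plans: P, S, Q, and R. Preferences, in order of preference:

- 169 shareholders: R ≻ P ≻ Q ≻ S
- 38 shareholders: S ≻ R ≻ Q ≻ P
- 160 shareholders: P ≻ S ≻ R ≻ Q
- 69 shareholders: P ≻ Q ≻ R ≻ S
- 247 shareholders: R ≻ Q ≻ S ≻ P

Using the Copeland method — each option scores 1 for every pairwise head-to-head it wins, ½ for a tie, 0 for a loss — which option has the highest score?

R

P: beats S and Q; loses to R → score 2.
S: loses to P, Q, and R → score 0.
Q: beats S; loses to P and R → score 1.
R: beats P, S, and Q → score 3.
R has the best pairwise record.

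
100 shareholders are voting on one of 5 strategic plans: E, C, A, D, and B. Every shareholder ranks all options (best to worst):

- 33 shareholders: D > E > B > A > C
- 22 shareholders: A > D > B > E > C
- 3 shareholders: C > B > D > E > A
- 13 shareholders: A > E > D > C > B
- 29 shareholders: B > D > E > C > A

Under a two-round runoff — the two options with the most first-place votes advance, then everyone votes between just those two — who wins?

D

Round 1 first-place votes: E 0, C 3, A 35, D 33, B 29.
A and D advance.
Runoff: A is preferred to D by 35 voters; D by 65.
D wins the runoff.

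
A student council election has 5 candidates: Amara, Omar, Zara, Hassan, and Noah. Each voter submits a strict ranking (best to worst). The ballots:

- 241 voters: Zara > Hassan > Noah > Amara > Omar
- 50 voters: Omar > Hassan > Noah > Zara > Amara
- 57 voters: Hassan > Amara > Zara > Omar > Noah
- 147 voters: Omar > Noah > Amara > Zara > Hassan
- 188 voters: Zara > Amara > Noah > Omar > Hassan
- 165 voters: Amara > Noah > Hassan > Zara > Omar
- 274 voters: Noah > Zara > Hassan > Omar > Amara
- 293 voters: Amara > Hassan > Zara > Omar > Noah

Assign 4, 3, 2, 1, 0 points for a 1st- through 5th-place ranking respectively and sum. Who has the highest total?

Amara: 241·1 + 50·0 + 57·3 + 147·2 + 188·3 + 165·4 + 274·0 + 293·4 = 3102
Omar: 241·0 + 50·4 + 57·1 + 147·4 + 188·1 + 165·0 + 274·1 + 293·1 = 1600
Zara: 241·4 + 50·1 + 57·2 + 147·1 + 188·4 + 165·1 + 274·3 + 293·2 = 3600
Hassan: 241·3 + 50·3 + 57·4 + 147·0 + 188·0 + 165·2 + 274·2 + 293·3 = 2858
Noah: 241·2 + 50·2 + 57·0 + 147·3 + 188·2 + 165·3 + 274·4 + 293·0 = 2990
Zara has the highest Borda score (3600).

Zara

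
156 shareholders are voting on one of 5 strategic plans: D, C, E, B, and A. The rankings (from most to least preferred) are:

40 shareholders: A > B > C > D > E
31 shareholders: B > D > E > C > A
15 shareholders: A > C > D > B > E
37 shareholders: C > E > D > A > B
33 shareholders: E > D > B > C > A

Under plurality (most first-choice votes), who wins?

First-place votes: D 0, C 37, E 33, B 31, A 55.
A has the most first-place votes.

A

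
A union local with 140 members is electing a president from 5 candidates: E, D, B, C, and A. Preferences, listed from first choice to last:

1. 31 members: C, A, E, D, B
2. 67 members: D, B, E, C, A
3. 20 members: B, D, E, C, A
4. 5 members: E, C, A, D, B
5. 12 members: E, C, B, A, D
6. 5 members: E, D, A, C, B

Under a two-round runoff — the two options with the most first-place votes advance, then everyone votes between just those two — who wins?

Round 1 first-place votes: E 22, D 67, B 20, C 31, A 0.
D and C advance.
Runoff: D is preferred to C by 92 voters; C by 48.
D wins the runoff.

D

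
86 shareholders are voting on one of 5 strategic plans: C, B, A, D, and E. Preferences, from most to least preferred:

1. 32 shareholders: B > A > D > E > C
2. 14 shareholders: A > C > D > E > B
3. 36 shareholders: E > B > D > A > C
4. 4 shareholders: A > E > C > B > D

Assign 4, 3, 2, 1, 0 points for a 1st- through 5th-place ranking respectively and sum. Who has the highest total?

C: 32·0 + 14·3 + 36·0 + 4·2 = 50
B: 32·4 + 14·0 + 36·3 + 4·1 = 240
A: 32·3 + 14·4 + 36·1 + 4·4 = 204
D: 32·2 + 14·2 + 36·2 + 4·0 = 164
E: 32·1 + 14·1 + 36·4 + 4·3 = 202
B has the highest Borda score (240).

B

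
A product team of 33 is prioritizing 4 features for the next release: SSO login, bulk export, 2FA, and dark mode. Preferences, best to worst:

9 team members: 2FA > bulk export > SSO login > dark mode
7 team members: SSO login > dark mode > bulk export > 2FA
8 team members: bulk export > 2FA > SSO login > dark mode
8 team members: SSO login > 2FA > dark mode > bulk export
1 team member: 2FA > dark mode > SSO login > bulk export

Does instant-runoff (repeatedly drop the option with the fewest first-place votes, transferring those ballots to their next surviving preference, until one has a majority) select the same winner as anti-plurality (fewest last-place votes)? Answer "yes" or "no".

Instant-runoff — R1 SSO login 15, bulk export 8, 2FA 10, dark mode 0 (dark mode out); R2 SSO login 15, bulk export 8, 2FA 10 (bulk export out); R3 SSO login 15, 2FA 18 (2FA winner). Winner: 2FA.
Anti-plurality — last-place votes: SSO login 0, bulk export 9, 2FA 7, dark mode 17. Winner: SSO login.
The two methods disagree.

no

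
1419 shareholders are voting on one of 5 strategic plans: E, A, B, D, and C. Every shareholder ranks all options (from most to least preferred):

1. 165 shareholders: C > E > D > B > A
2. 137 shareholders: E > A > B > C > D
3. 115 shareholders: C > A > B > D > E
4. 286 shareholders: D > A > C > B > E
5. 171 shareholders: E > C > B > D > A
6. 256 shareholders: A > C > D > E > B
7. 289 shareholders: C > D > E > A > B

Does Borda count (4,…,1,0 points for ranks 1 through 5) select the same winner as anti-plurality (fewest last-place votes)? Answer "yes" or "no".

Borda — scores: E 2561, A 2927, B 1297, D 3139, C 4266. Winner: C.
Anti-plurality — last-place votes: E 401, A 336, B 545, D 137, C 0. Winner: C.
The two methods agree.

yes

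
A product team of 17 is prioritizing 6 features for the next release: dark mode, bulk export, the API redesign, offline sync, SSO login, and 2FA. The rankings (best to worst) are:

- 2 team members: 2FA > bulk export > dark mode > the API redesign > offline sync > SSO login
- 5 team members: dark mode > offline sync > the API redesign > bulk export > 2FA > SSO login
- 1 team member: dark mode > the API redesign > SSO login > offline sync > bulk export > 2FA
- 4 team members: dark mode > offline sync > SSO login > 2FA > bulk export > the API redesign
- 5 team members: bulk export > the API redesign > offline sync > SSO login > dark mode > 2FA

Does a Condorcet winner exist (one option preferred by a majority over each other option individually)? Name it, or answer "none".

dark mode

dark mode vs bulk export: 10–7 for dark mode.
dark mode vs the API redesign: 12–5 for dark mode.
dark mode vs offline sync: 12–5 for dark mode.
dark mode vs SSO login: 12–5 for dark mode.
dark mode vs 2FA: 15–2 for dark mode.
dark mode beats every other option head-to-head.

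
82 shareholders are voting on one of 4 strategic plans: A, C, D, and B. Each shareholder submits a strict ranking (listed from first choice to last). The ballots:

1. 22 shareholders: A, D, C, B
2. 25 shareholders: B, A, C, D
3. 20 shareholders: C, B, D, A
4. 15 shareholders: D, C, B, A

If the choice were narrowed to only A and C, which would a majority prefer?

Voters preferring A to C: 47; preferring C to A: 35.
A wins the head-to-head.

A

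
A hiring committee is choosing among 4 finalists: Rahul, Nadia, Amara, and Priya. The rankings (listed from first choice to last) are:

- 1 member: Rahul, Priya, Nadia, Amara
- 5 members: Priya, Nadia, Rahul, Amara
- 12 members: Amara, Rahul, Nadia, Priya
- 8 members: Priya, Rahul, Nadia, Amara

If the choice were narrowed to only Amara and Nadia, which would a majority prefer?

Nadia

Voters preferring Amara to Nadia: 12; preferring Nadia to Amara: 14.
Nadia wins the head-to-head.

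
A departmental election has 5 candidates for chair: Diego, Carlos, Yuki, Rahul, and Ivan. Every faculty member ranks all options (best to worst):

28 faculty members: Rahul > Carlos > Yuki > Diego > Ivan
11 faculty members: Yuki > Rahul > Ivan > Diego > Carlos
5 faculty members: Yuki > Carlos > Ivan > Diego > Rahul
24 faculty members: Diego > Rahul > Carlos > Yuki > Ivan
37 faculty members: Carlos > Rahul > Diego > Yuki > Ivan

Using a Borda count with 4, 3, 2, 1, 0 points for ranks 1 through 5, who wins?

Diego: 28·1 + 11·1 + 5·1 + 24·4 + 37·2 = 214
Carlos: 28·3 + 11·0 + 5·3 + 24·2 + 37·4 = 295
Yuki: 28·2 + 11·4 + 5·4 + 24·1 + 37·1 = 181
Rahul: 28·4 + 11·3 + 5·0 + 24·3 + 37·3 = 328
Ivan: 28·0 + 11·2 + 5·2 + 24·0 + 37·0 = 32
Rahul has the highest Borda score (328).

Rahul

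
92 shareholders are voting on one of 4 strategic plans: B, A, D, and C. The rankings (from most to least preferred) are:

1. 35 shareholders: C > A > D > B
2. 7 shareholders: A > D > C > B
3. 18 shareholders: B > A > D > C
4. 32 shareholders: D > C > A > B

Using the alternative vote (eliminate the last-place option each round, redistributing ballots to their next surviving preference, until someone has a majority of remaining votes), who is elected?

Round 1: B 18, A 7, D 32, C 35. Eliminate A.
Round 2: B 18, D 39, C 35. Eliminate B.
Round 3: D 57, C 35. D has a majority.

D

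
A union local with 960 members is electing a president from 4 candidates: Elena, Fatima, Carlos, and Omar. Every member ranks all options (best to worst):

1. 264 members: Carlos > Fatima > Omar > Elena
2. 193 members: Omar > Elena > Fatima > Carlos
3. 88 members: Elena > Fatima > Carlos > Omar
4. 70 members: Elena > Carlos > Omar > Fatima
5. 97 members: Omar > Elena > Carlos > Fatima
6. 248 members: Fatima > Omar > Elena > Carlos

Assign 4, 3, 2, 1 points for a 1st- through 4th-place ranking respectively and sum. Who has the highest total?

Elena: 264·1 + 193·3 + 88·4 + 70·4 + 97·3 + 248·2 = 2262
Fatima: 264·3 + 193·2 + 88·3 + 70·1 + 97·1 + 248·4 = 2601
Carlos: 264·4 + 193·1 + 88·2 + 70·3 + 97·2 + 248·1 = 2077
Omar: 264·2 + 193·4 + 88·1 + 70·2 + 97·4 + 248·3 = 2660
Omar has the highest Borda score (2660).

Omar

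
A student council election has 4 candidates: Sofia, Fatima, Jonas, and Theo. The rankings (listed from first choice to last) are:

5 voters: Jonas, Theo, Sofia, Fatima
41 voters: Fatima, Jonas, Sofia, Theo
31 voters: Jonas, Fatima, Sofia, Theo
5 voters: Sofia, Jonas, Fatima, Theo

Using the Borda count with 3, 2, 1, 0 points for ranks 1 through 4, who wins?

Jonas

Sofia: 5·1 + 41·1 + 31·1 + 5·3 = 92
Fatima: 5·0 + 41·3 + 31·2 + 5·1 = 190
Jonas: 5·3 + 41·2 + 31·3 + 5·2 = 200
Theo: 5·2 + 41·0 + 31·0 + 5·0 = 10
Jonas has the highest Borda score (200).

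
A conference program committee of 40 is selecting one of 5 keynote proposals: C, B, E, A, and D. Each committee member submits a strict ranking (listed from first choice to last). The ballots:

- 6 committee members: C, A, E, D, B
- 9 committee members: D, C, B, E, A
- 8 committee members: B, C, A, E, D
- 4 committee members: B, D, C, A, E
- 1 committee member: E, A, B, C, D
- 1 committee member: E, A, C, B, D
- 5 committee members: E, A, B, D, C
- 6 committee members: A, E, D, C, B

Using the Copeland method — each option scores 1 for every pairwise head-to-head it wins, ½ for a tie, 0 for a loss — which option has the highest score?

C: beats B, E, and A; loses to D → score 3.
B: beats E and A; loses to C and D → score 2.
E: beats D; loses to C, B, and A → score 1.
A: beats E and D; loses to C and B → score 2.
D: beats C and B; loses to E and A → score 2.
C has the best pairwise record.

C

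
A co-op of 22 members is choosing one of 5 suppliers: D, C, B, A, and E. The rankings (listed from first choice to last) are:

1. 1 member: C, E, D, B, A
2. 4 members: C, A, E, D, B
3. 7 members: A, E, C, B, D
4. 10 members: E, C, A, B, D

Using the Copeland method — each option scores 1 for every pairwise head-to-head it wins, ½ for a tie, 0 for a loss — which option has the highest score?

D: loses to C, B, A, and E → score 0.
C: beats D, B, and A; loses to E → score 3.
B: beats D; loses to C, A, and E → score 1.
A: beats D and B; ties E; loses to C → score 2.5.
E: beats D, C, and B; ties A → score 3.5.
E has the best pairwise record.

E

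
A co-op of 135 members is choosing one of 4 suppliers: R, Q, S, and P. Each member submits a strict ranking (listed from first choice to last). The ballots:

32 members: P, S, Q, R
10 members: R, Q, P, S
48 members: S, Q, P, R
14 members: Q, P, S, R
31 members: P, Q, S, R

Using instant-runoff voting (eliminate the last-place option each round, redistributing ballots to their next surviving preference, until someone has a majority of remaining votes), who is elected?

P

Round 1: R 10, Q 14, S 48, P 63. Eliminate R.
Round 2: Q 24, S 48, P 63. Eliminate Q.
Round 3: S 48, P 87. P has a majority.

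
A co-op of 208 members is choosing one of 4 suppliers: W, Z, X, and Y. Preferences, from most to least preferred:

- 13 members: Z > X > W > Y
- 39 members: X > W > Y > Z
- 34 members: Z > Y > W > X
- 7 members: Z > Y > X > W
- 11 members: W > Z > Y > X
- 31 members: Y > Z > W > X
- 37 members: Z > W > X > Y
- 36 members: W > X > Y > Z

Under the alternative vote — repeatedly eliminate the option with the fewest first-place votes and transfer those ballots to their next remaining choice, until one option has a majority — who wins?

Round 1: W 47, Z 91, X 39, Y 31. Eliminate Y.
Round 2: W 47, Z 122, X 39. Z has a majority.

Z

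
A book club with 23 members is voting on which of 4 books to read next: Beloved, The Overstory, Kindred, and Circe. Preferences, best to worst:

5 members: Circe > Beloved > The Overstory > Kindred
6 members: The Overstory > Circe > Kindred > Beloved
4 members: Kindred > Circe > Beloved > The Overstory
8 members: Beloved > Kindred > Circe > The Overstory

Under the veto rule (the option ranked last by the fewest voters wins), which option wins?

Last-place votes: Beloved 6, The Overstory 12, Kindred 5, Circe 0.
Circe is ranked last by the fewest voters, so Circe wins.

Circe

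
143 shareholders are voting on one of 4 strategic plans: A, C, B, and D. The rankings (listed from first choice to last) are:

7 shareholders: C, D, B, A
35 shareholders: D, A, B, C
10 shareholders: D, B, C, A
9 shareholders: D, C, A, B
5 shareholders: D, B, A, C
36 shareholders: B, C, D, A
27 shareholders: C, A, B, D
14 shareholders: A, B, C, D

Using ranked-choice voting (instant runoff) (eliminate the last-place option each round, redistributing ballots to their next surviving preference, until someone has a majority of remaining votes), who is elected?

B

Round 1: A 14, C 34, B 36, D 59. Eliminate A.
Round 2: C 34, B 50, D 59. Eliminate C.
Round 3: B 77, D 66. B has a majority.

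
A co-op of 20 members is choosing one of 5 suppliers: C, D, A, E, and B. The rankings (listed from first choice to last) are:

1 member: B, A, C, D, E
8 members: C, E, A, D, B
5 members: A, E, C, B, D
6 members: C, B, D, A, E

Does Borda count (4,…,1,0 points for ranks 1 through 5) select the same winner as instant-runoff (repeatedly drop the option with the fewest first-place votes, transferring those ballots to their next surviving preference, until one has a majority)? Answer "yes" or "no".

Borda — scores: C 68, D 21, A 45, E 39, B 27. Winner: C.
Instant-runoff — R1 C 14, D 0, A 5, E 0, B 1 (C winner). Winner: C.
The two methods agree.

yes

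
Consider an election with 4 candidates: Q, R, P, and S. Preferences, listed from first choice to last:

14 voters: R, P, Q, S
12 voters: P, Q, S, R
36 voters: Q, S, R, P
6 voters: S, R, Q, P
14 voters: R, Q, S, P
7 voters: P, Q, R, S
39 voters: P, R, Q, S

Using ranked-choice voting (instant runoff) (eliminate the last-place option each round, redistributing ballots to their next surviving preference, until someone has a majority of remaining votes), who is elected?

Round 1: Q 36, R 28, P 58, S 6. Eliminate S.
Round 2: Q 36, R 34, P 58. Eliminate R.
Round 3: Q 56, P 72. P has a majority.

P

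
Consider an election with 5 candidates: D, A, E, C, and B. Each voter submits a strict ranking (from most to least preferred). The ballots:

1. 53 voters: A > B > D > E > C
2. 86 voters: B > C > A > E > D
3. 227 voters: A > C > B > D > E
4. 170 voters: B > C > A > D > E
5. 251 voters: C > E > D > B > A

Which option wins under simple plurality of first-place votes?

First-place votes: D 0, A 280, E 0, C 251, B 256.
A has the most first-place votes.

A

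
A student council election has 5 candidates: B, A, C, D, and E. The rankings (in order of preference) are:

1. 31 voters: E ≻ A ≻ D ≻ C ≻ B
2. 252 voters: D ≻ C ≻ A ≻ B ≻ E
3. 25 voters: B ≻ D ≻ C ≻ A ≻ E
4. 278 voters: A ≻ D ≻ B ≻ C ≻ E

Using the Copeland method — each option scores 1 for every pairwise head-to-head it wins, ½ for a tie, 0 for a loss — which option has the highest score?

A

B: beats C and E; loses to A and D → score 2.
A: beats B, C, D, and E → score 4.
C: beats E; loses to B, A, and D → score 1.
D: beats B, C, and E; loses to A → score 3.
E: loses to B, A, C, and D → score 0.
A has the best pairwise record.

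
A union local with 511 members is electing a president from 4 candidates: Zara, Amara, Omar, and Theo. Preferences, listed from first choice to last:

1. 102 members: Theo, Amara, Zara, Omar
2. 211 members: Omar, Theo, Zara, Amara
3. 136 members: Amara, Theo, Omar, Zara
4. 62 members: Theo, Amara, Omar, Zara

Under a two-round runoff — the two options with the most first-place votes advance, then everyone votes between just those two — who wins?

Theo

Round 1 first-place votes: Zara 0, Amara 136, Omar 211, Theo 164.
Omar and Theo advance.
Runoff: Omar is preferred to Theo by 211 voters; Theo by 300.
Theo wins the runoff.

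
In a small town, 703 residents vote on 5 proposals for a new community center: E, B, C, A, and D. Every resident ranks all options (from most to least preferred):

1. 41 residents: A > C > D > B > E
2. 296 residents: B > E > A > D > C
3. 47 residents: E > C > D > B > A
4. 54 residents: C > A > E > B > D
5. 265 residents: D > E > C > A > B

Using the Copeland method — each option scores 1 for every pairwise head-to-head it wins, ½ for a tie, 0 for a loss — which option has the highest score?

E: beats B, C, A, and D → score 4.
B: loses to E, C, A, and D → score 0.
C: beats B and A; loses to E and D → score 2.
A: beats B and D; loses to E and C → score 2.
D: beats B and C; loses to E and A → score 2.
E has the best pairwise record.

E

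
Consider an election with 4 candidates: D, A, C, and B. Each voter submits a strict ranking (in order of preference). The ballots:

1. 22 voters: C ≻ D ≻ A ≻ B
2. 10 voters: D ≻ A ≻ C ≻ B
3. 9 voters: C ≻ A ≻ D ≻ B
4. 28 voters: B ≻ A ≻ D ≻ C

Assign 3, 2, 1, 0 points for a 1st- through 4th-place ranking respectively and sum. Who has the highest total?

A

D: 22·2 + 10·3 + 9·1 + 28·1 = 111
A: 22·1 + 10·2 + 9·2 + 28·2 = 116
C: 22·3 + 10·1 + 9·3 + 28·0 = 103
B: 22·0 + 10·0 + 9·0 + 28·3 = 84
A has the highest Borda score (116).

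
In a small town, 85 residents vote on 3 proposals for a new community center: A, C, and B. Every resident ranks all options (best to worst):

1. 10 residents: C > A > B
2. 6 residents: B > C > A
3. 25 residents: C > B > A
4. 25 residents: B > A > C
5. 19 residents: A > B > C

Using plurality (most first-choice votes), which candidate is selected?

First-place votes: A 19, C 35, B 31.
C has the most first-place votes.

C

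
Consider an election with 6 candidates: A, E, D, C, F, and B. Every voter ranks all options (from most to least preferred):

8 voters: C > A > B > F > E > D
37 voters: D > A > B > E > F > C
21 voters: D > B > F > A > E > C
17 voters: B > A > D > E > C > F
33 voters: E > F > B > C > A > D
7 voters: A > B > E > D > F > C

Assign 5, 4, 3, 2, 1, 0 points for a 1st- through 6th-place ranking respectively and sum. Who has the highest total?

A: 8·4 + 37·4 + 21·2 + 17·4 + 33·1 + 7·5 = 358
E: 8·1 + 37·2 + 21·1 + 17·2 + 33·5 + 7·3 = 323
D: 8·0 + 37·5 + 21·5 + 17·3 + 33·0 + 7·2 = 355
C: 8·5 + 37·0 + 21·0 + 17·1 + 33·2 + 7·0 = 123
F: 8·2 + 37·1 + 21·3 + 17·0 + 33·4 + 7·1 = 255
B: 8·3 + 37·3 + 21·4 + 17·5 + 33·3 + 7·4 = 431
B has the highest Borda score (431).

B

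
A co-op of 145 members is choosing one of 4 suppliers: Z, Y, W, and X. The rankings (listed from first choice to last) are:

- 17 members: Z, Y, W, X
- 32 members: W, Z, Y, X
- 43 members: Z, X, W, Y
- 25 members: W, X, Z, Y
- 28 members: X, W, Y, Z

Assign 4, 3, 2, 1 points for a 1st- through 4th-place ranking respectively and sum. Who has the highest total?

W

Z: 17·4 + 32·3 + 43·4 + 25·2 + 28·1 = 414
Y: 17·3 + 32·2 + 43·1 + 25·1 + 28·2 = 239
W: 17·2 + 32·4 + 43·2 + 25·4 + 28·3 = 432
X: 17·1 + 32·1 + 43·3 + 25·3 + 28·4 = 365
W has the highest Borda score (432).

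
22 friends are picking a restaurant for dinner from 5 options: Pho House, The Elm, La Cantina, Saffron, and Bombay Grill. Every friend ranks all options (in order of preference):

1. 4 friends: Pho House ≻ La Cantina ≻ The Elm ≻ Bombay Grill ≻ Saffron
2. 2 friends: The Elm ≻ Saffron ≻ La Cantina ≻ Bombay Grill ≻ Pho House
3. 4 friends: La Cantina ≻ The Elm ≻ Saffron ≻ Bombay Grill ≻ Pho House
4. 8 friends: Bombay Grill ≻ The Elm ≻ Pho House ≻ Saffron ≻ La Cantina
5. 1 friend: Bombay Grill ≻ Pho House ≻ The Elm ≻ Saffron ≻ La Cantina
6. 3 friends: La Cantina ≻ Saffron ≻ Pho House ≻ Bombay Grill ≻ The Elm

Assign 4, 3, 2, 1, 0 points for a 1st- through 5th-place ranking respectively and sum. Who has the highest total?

The Elm

Pho House: 4·4 + 2·0 + 4·0 + 8·2 + 1·3 + 3·2 = 41
The Elm: 4·2 + 2·4 + 4·3 + 8·3 + 1·2 + 3·0 = 54
La Cantina: 4·3 + 2·2 + 4·4 + 8·0 + 1·0 + 3·4 = 44
Saffron: 4·0 + 2·3 + 4·2 + 8·1 + 1·1 + 3·3 = 32
Bombay Grill: 4·1 + 2·1 + 4·1 + 8·4 + 1·4 + 3·1 = 49
The Elm has the highest Borda score (54).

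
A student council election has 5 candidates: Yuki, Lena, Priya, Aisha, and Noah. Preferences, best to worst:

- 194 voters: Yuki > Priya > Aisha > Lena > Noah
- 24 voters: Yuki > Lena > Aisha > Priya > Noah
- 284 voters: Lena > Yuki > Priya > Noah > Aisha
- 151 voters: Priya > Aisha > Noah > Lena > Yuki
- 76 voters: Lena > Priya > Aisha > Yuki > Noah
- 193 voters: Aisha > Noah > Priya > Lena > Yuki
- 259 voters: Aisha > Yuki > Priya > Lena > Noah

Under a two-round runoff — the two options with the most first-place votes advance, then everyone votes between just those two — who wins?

Round 1 first-place votes: Yuki 218, Lena 360, Priya 151, Aisha 452, Noah 0.
Aisha and Lena advance.
Runoff: Aisha is preferred to Lena by 797 voters; Lena by 384.
Aisha wins the runoff.

Aisha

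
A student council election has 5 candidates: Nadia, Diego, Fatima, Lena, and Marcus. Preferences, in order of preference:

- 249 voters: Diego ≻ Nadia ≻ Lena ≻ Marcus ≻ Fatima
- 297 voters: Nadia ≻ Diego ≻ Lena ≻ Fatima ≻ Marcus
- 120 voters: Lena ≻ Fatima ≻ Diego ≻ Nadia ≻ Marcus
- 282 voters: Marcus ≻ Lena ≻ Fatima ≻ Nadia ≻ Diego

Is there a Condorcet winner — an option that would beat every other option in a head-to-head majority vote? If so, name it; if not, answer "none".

Nadia

Nadia vs Diego: 579–369 for Nadia.
Nadia vs Fatima: 546–402 for Nadia.
Nadia vs Lena: 546–402 for Nadia.
Nadia vs Marcus: 666–282 for Nadia.
Nadia beats every other option head-to-head.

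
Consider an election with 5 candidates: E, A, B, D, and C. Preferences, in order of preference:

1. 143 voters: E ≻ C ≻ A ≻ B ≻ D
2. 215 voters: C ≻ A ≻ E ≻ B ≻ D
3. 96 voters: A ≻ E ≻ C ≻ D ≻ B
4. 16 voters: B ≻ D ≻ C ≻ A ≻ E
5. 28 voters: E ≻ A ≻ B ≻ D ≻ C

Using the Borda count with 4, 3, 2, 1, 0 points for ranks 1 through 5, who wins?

C

E: 143·4 + 215·2 + 96·3 + 16·0 + 28·4 = 1402
A: 143·2 + 215·3 + 96·4 + 16·1 + 28·3 = 1415
B: 143·1 + 215·1 + 96·0 + 16·4 + 28·2 = 478
D: 143·0 + 215·0 + 96·1 + 16·3 + 28·1 = 172
C: 143·3 + 215·4 + 96·2 + 16·2 + 28·0 = 1513
C has the highest Borda score (1513).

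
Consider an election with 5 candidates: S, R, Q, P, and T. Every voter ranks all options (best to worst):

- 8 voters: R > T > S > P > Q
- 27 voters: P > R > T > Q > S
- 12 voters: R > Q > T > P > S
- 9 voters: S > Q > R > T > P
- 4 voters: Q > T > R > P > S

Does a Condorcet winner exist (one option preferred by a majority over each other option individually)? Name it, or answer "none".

R

R vs S: 51–9 for R.
R vs Q: 47–13 for R.
R vs P: 33–27 for R.
R vs T: 56–4 for R.
R beats every other option head-to-head.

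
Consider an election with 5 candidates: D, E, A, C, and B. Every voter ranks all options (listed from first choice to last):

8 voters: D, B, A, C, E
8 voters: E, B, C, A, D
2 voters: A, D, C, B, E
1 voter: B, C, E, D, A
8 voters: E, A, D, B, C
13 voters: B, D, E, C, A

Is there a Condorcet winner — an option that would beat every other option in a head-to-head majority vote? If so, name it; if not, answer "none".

B

B vs D: 22–18 for B.
B vs E: 24–16 for B.
B vs A: 30–10 for B.
B vs C: 38–2 for B.
B beats every other option head-to-head.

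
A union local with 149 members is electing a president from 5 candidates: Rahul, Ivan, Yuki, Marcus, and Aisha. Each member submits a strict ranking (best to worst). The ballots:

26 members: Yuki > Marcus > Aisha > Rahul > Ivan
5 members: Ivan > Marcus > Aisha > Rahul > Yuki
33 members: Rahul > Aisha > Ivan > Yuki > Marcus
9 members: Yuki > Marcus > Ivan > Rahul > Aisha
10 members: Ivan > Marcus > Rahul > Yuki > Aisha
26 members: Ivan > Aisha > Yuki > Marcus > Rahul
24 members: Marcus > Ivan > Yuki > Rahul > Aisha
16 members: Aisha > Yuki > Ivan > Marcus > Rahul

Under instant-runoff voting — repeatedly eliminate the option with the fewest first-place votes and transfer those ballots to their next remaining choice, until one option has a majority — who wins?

Round 1: Rahul 33, Ivan 41, Yuki 35, Marcus 24, Aisha 16. Eliminate Aisha.
Round 2: Rahul 33, Ivan 41, Yuki 51, Marcus 24. Eliminate Marcus.
Round 3: Rahul 33, Ivan 65, Yuki 51. Eliminate Rahul.
Round 4: Ivan 98, Yuki 51. Ivan has a majority.

Ivan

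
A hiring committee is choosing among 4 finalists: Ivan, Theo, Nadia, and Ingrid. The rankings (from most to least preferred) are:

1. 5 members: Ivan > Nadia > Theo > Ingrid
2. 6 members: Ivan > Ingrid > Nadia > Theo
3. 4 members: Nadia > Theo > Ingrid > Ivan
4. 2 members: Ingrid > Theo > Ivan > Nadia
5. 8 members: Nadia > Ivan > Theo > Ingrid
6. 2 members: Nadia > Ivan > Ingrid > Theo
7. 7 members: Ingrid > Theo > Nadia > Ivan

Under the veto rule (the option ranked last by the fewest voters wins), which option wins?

Last-place votes: Ivan 11, Theo 8, Nadia 2, Ingrid 13.
Nadia is ranked last by the fewest voters, so Nadia wins.

Nadia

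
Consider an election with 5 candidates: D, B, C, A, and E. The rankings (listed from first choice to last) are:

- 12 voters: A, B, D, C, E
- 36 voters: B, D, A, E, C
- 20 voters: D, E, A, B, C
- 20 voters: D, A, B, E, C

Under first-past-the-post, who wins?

First-place votes: D 40, B 36, C 0, A 12, E 0.
D has the most first-place votes.

D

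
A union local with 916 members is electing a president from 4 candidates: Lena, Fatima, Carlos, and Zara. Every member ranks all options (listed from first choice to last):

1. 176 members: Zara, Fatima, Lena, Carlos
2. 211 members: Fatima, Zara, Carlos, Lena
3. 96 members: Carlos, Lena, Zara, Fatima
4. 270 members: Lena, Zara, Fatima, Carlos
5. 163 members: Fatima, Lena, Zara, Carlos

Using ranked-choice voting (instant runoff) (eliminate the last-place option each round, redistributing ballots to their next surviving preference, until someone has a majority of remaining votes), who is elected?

Round 1: Lena 270, Fatima 374, Carlos 96, Zara 176. Eliminate Carlos.
Round 2: Lena 366, Fatima 374, Zara 176. Eliminate Zara.
Round 3: Lena 366, Fatima 550. Fatima has a majority.

Fatima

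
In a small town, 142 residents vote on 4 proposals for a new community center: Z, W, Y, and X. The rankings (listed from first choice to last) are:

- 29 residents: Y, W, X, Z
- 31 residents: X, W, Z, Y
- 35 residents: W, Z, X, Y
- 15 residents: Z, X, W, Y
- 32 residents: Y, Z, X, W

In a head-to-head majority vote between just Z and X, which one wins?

Z

Voters preferring Z to X: 82; preferring X to Z: 60.
Z wins the head-to-head.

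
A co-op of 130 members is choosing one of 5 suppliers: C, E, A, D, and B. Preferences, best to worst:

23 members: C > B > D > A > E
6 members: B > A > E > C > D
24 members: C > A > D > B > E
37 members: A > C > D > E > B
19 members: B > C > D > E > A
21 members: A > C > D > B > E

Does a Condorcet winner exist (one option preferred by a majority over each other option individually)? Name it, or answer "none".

C

C vs E: 124–6 for C.
C vs A: 66–64 for C.
C vs D: 130–0 for C.
C vs B: 105–25 for C.
C beats every other option head-to-head.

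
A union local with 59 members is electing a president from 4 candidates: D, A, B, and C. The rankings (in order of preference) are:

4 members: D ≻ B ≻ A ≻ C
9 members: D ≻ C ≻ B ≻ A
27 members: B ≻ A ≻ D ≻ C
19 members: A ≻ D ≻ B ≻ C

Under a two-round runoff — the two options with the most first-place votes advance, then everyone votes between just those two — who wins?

B

Round 1 first-place votes: D 13, A 19, B 27, C 0.
B and A advance.
Runoff: B is preferred to A by 40 voters; A by 19.
B wins the runoff.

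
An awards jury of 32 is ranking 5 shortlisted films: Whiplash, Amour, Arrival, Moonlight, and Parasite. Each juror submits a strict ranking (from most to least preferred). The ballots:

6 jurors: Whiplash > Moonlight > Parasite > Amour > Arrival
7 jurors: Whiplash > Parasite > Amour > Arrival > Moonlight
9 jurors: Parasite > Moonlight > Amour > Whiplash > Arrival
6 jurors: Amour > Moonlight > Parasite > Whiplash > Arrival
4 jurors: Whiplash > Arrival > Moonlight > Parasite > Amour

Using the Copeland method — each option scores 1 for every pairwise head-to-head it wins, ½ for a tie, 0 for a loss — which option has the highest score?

Whiplash: beats Amour, Arrival, Moonlight, and Parasite → score 4.
Amour: beats Arrival; loses to Whiplash, Moonlight, and Parasite → score 1.
Arrival: loses to Whiplash, Amour, Moonlight, and Parasite → score 0.
Moonlight: beats Amour and Arrival; ties Parasite; loses to Whiplash → score 2.5.
Parasite: beats Amour and Arrival; ties Moonlight; loses to Whiplash → score 2.5.
Whiplash has the best pairwise record.

Whiplash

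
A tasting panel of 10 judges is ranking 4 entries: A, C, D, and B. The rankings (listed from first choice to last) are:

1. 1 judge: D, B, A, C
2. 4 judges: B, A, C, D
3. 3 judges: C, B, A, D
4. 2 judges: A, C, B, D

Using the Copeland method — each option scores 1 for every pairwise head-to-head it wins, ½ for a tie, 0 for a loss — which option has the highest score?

B

A: beats C and D; loses to B → score 2.
C: beats D; ties B; loses to A → score 1.5.
D: loses to A, C, and B → score 0.
B: beats A and D; ties C → score 2.5.
B has the best pairwise record.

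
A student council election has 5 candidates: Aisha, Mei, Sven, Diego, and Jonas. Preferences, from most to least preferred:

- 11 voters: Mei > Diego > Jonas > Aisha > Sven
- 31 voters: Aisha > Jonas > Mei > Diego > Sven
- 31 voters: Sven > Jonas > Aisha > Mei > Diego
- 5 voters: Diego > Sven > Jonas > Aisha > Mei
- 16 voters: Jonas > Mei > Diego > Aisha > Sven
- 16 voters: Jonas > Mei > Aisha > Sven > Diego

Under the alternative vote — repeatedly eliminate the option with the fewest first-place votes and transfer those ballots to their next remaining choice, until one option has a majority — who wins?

Round 1: Aisha 31, Mei 11, Sven 31, Diego 5, Jonas 32. Eliminate Diego.
Round 2: Aisha 31, Mei 11, Sven 36, Jonas 32. Eliminate Mei.
Round 3: Aisha 31, Sven 36, Jonas 43. Eliminate Aisha.
Round 4: Sven 36, Jonas 74. Jonas has a majority.

Jonas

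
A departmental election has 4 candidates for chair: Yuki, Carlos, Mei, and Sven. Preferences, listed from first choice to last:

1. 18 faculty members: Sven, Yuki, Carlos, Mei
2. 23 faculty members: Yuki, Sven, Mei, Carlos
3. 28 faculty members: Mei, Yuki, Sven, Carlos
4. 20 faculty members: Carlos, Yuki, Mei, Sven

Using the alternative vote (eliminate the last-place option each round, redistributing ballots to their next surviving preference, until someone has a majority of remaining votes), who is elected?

Yuki

Round 1: Yuki 23, Carlos 20, Mei 28, Sven 18. Eliminate Sven.
Round 2: Yuki 41, Carlos 20, Mei 28. Eliminate Carlos.
Round 3: Yuki 61, Mei 28. Yuki has a majority.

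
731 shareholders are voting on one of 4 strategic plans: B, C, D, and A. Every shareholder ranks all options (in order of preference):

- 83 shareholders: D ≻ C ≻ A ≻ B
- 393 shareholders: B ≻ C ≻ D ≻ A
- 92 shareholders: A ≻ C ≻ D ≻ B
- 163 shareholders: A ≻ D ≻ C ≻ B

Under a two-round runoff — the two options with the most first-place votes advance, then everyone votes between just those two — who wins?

Round 1 first-place votes: B 393, C 0, D 83, A 255.
B and A advance.
Runoff: B is preferred to A by 393 voters; A by 338.
B wins the runoff.

B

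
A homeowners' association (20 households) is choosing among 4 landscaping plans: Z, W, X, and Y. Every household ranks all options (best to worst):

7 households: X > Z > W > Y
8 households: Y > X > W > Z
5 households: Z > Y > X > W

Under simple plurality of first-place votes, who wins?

First-place votes: Z 5, W 0, X 7, Y 8.
Y has the most first-place votes.

Y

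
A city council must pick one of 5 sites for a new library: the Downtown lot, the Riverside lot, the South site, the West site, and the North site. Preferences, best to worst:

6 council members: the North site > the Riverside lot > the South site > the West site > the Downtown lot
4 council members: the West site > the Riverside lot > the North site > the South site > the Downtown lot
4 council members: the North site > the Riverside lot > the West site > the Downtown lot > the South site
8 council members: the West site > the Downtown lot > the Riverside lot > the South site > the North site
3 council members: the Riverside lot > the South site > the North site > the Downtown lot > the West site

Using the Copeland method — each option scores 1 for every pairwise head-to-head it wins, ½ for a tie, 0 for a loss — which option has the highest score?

the Downtown lot: loses to the Riverside lot, the South site, the West site, and the North site → score 0.
the Riverside lot: beats the Downtown lot, the South site, the West site, and the North site → score 4.
the South site: beats the Downtown lot; loses to the Riverside lot, the West site, and the North site → score 1.
the West site: beats the Downtown lot and the South site; loses to the Riverside lot and the North site → score 2.
the North site: beats the Downtown lot, the South site, and the West site; loses to the Riverside lot → score 3.
the Riverside lot has the best pairwise record.

the Riverside lot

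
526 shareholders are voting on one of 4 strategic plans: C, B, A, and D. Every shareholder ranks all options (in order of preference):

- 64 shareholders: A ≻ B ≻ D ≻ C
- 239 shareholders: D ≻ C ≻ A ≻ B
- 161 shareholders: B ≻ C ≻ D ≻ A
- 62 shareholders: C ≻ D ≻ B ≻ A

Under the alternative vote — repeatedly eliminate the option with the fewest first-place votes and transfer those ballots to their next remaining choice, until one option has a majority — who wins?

Round 1: C 62, B 161, A 64, D 239. Eliminate C.
Round 2: B 161, A 64, D 301. D has a majority.

D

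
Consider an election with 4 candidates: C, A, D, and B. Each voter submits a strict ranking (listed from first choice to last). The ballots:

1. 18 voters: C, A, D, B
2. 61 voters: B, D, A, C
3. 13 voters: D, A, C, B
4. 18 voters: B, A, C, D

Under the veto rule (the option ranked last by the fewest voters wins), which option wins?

Last-place votes: C 61, A 0, D 18, B 31.
A is ranked last by the fewest voters, so A wins.

A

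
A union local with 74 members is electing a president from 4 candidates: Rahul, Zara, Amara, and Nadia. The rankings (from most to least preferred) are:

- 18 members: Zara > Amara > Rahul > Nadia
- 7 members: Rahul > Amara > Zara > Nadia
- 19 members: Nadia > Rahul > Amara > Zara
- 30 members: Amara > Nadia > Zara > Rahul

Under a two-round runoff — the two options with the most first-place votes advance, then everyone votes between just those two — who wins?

Amara

Round 1 first-place votes: Rahul 7, Zara 18, Amara 30, Nadia 19.
Amara and Nadia advance.
Runoff: Amara is preferred to Nadia by 55 voters; Nadia by 19.
Amara wins the runoff.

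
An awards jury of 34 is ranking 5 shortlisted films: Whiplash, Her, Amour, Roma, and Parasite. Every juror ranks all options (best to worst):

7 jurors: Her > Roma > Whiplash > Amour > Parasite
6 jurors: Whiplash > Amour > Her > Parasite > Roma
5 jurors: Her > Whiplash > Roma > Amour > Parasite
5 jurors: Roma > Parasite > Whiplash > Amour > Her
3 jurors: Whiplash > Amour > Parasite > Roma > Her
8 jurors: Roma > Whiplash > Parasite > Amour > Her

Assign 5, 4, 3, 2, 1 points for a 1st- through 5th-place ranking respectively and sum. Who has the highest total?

Whiplash: 7·3 + 6·5 + 5·4 + 5·3 + 3·5 + 8·4 = 133
Her: 7·5 + 6·3 + 5·5 + 5·1 + 3·1 + 8·1 = 94
Amour: 7·2 + 6·4 + 5·2 + 5·2 + 3·4 + 8·2 = 86
Roma: 7·4 + 6·1 + 5·3 + 5·5 + 3·2 + 8·5 = 120
Parasite: 7·1 + 6·2 + 5·1 + 5·4 + 3·3 + 8·3 = 77
Whiplash has the highest Borda score (133).

Whiplash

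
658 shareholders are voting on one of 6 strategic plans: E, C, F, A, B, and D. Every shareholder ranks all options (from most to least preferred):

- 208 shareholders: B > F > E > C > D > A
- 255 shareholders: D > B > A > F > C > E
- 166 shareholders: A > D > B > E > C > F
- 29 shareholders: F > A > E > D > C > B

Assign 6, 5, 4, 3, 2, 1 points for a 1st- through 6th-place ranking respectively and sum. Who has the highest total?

E: 208·4 + 255·1 + 166·3 + 29·4 = 1701
C: 208·3 + 255·2 + 166·2 + 29·2 = 1524
F: 208·5 + 255·3 + 166·1 + 29·6 = 2145
A: 208·1 + 255·4 + 166·6 + 29·5 = 2369
B: 208·6 + 255·5 + 166·4 + 29·1 = 3216
D: 208·2 + 255·6 + 166·5 + 29·3 = 2863
B has the highest Borda score (3216).

B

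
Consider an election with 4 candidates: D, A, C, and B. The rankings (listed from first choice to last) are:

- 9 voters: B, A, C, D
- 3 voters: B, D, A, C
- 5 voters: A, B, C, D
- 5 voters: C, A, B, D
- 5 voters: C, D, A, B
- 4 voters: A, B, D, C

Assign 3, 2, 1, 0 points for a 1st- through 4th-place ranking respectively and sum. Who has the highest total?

D: 9·0 + 3·2 + 5·0 + 5·0 + 5·2 + 4·1 = 20
A: 9·2 + 3·1 + 5·3 + 5·2 + 5·1 + 4·3 = 63
C: 9·1 + 3·0 + 5·1 + 5·3 + 5·3 + 4·0 = 44
B: 9·3 + 3·3 + 5·2 + 5·1 + 5·0 + 4·2 = 59
A has the highest Borda score (63).

A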